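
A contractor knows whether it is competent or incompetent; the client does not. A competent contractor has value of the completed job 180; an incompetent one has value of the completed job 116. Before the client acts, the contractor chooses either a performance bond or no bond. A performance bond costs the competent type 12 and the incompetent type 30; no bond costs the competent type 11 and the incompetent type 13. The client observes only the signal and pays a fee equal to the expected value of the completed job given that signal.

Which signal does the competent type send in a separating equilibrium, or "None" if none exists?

Try competent → bond, incompetent → no bond:
  If types separate, bond earns payment 180 and no bond earns 116.
  Competent: bond gives 180 − 12 = 168; no bond gives 116 − 11 = 105. No deviation. ✓
  Incompetent: no bond gives 116 − 13 = 103; bond gives 180 − 30 = 150. Would deviate. ✗
Try competent → no bond, incompetent → bond:
  If types separate, no bond earns payment 180 and bond earns 116.
  Competent: no bond gives 180 − 11 = 169; bond gives 116 − 12 = 104. No deviation. ✓
  Incompetent: bond gives 116 − 30 = 86; no bond gives 180 − 13 = 167. Would deviate. ✗
Neither assignment is incentive-compatible.

None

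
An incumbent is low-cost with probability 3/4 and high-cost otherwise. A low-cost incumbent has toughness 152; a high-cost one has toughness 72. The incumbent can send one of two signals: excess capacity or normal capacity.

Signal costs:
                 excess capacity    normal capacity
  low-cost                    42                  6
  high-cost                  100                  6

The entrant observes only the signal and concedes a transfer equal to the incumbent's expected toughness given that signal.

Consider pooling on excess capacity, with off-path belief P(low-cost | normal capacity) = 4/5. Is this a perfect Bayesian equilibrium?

At the pooled signal (excess capacity) the entrant holds the prior 3/4 and pays 3/4·152 + 1/4·72 = 132. Off-path (normal capacity) belief 4/5 gives 4/5·152 + 1/5·72 = 136.
Low-cost: excess capacity gives 132 − 42 = 90; normal capacity gives 136 − 6 = 130. Deviates. ✗
High-cost: excess capacity gives 132 − 100 = 32; normal capacity gives 136 − 6 = 130. Deviates. ✗

No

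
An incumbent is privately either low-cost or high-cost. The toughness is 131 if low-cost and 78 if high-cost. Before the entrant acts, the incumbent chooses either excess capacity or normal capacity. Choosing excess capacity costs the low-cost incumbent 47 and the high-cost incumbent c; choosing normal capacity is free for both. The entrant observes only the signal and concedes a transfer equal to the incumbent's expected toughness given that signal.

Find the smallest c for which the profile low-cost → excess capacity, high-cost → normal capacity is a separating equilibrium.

53

Under separation: excess capacity → low-cost (pays 131); normal capacity → high-cost (pays 78).
Low-cost: 131 − 47 = 84 ≥ 78 − 0 = 78. Holds regardless of c. ✓
High-cost: 78 − 0 ≥ 131 − c, so c ≥ 131 − 78 = 53.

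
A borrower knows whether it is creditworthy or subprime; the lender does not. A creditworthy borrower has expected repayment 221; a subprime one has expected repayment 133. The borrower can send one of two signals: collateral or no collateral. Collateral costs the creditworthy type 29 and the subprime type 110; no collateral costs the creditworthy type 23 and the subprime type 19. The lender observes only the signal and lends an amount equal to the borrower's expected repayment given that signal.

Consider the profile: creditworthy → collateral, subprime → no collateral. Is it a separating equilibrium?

If types separate, collateral earns payment 221 and no collateral earns 133.
Creditworthy: collateral gives 221 − 29 = 192; no collateral gives 133 − 23 = 110. No deviation. ✓
Subprime: no collateral gives 133 − 19 = 114; collateral gives 221 − 110 = 111. No deviation. ✓
Neither type gains from mimicking the other.

Yes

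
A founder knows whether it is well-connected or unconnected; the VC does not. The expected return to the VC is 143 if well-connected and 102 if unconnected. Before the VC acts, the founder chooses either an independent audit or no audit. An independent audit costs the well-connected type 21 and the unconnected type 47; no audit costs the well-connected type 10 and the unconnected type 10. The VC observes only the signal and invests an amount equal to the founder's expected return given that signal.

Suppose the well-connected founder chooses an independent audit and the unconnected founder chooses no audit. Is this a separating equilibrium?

No

Under separation the VC infers type exactly: audit → well-connected (pays 143), no audit → unconnected (pays 102).
Well-connected: audit gives 143 − 21 = 122; no audit gives 102 − 10 = 92. No deviation. ✓
Unconnected: no audit gives 102 − 10 = 92; audit gives 143 − 47 = 96. Would deviate. ✗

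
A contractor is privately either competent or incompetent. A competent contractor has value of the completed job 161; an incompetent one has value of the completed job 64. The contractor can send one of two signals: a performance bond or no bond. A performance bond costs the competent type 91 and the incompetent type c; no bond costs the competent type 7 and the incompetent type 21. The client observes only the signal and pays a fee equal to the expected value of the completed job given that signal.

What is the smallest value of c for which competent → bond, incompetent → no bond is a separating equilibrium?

118

Under separation: bond → competent (pays 161); no bond → incompetent (pays 64).
Competent: 161 − 91 = 70 ≥ 64 − 7 = 57. Holds regardless of c. ✓
Incompetent: 64 − 21 ≥ 161 − c, so c ≥ 161 − 43 = 118.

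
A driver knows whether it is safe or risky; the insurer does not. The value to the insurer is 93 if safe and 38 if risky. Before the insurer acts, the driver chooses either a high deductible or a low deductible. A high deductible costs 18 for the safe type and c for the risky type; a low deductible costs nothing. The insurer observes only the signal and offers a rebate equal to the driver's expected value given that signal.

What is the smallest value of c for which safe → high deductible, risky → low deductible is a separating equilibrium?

55

Under separation: high deductible → safe (pays 93); low deductible → risky (pays 38).
Safe: 93 − 18 = 75 ≥ 38 − 0 = 38. Holds regardless of c. ✓
Risky: 38 − 0 ≥ 93 − c, so c ≥ 93 − 38 = 55.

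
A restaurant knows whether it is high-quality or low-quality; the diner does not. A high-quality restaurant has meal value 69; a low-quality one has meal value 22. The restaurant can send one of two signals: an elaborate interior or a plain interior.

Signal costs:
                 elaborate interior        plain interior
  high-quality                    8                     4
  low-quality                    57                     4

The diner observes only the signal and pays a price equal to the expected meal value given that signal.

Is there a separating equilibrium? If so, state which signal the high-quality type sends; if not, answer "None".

elaborate interior

Try high-quality → elaborate interior, low-quality → plain interior:
  Under separation the diner infers type exactly: elaborate interior → high-quality (pays 69), plain interior → low-quality (pays 22).
  High-quality: elaborate interior gives 69 − 8 = 61; plain interior gives 22 − 4 = 18. No deviation. ✓
  Low-quality: plain interior gives 22 − 4 = 18; elaborate interior gives 69 − 57 = 12. No deviation. ✓
Both hold — the high-quality type sends elaborate interior.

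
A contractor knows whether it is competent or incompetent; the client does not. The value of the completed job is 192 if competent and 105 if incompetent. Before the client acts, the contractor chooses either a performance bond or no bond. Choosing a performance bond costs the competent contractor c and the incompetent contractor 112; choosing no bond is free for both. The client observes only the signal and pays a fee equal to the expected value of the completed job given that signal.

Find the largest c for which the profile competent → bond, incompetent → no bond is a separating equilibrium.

87

Under separation: bond → competent (pays 192); no bond → incompetent (pays 105).
Incompetent: 105 − 0 = 105 ≥ 192 − 112 = 80. Holds regardless of c. ✓
Competent: 192 − c ≥ 105 − 0, so c ≤ 192 − 105 = 87.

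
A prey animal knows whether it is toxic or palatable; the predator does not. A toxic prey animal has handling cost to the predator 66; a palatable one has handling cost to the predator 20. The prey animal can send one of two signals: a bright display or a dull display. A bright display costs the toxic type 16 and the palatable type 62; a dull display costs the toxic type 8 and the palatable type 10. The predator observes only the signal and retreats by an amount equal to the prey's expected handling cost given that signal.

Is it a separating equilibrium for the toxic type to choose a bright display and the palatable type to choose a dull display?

If types separate, bright display earns payment 66 and dull display earns 20.
Toxic: bright display gives 66 − 16 = 50; dull display gives 20 − 8 = 12. No deviation. ✓
Palatable: dull display gives 20 − 10 = 10; bright display gives 66 − 62 = 4. No deviation. ✓
Neither type gains from mimicking the other.

Yes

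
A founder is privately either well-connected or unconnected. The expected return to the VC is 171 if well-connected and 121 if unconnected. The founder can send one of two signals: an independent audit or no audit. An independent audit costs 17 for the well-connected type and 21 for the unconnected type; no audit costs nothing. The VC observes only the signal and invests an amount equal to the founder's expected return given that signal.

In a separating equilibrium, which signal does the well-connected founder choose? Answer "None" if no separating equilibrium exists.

None

Try well-connected → audit, unconnected → no audit:
  If types separate, audit earns payment 171 and no audit earns 121.
  Well-connected: audit gives 171 − 17 = 154; no audit gives 121 − 0 = 121. No deviation. ✓
  Unconnected: no audit gives 121 − 0 = 121; audit gives 171 − 21 = 150. Would deviate. ✗
Try well-connected → no audit, unconnected → audit:
  If types separate, no audit earns payment 171 and audit earns 121.
  Well-connected: no audit gives 171 − 0 = 171; audit gives 121 − 17 = 104. No deviation. ✓
  Unconnected: audit gives 121 − 21 = 100; no audit gives 171 − 0 = 171. Would deviate. ✗
Neither assignment is incentive-compatible.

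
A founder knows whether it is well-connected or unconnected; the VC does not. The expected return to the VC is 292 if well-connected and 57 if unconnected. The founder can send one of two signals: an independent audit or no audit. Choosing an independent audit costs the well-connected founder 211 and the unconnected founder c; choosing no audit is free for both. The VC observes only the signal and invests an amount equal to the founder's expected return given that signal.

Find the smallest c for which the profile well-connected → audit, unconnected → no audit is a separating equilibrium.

Under separation: audit → well-connected (pays 292); no audit → unconnected (pays 57).
Well-connected: 292 − 211 = 81 ≥ 57 − 0 = 57. Holds regardless of c. ✓
Unconnected: 57 − 0 ≥ 292 − c, so c ≥ 292 − 57 = 235.

235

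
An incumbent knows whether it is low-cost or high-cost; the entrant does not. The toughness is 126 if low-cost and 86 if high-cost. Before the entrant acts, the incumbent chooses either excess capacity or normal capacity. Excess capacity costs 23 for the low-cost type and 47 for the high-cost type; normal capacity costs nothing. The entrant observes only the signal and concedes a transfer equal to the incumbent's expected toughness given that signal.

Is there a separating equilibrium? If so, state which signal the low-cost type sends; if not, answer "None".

excess capacity

Try low-cost → excess capacity, high-cost → normal capacity:
  If types separate, excess capacity earns payment 126 and normal capacity earns 86.
  Low-cost: excess capacity gives 126 − 23 = 103; normal capacity gives 86 − 0 = 86. No deviation. ✓
  High-cost: normal capacity gives 86 − 0 = 86; excess capacity gives 126 − 47 = 79. No deviation. ✓
Both hold — the low-cost type sends excess capacity.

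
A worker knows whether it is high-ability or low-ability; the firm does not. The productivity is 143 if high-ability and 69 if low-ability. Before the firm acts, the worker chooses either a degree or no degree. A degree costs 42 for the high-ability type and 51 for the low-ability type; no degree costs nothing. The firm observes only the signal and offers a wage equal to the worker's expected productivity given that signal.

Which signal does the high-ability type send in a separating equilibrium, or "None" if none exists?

None

Try high-ability → degree, low-ability → no degree:
  Under separation the firm infers type exactly: degree → high-ability (pays 143), no degree → low-ability (pays 69).
  High-ability: degree gives 143 − 42 = 101; no degree gives 69 − 0 = 69. No deviation. ✓
  Low-ability: no degree gives 69 − 0 = 69; degree gives 143 − 51 = 92. Would deviate. ✗
Try high-ability → no degree, low-ability → degree:
  Under separation the firm infers type exactly: no degree → high-ability (pays 143), degree → low-ability (pays 69).
  High-ability: no degree gives 143 − 0 = 143; degree gives 69 − 42 = 27. No deviation. ✓
  Low-ability: degree gives 69 − 51 = 18; no degree gives 143 − 0 = 143. Would deviate. ✗
Neither assignment is incentive-compatible.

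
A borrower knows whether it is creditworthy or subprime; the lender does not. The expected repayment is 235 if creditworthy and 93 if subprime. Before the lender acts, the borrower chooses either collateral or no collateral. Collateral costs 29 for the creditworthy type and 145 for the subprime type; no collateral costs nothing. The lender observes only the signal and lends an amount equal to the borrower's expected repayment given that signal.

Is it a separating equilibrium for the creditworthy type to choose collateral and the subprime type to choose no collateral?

Under separation the lender infers type exactly: collateral → creditworthy (pays 235), no collateral → subprime (pays 93).
Creditworthy: collateral gives 235 − 29 = 206; no collateral gives 93 − 0 = 93. No deviation. ✓
Subprime: no collateral gives 93 − 0 = 93; collateral gives 235 − 145 = 90. No deviation. ✓
Both incentive constraints hold.

Yes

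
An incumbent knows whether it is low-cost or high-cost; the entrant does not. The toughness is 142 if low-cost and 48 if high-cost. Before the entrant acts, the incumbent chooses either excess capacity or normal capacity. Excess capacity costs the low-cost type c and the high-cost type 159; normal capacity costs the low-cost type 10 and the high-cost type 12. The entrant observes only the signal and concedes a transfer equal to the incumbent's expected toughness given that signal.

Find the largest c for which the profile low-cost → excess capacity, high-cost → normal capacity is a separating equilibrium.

Under separation: excess capacity → low-cost (pays 142); normal capacity → high-cost (pays 48).
High-cost: 48 − 12 = 36 ≥ 142 − 159 = -17. Holds regardless of c. ✓
Low-cost: 142 − c ≥ 48 − 10, so c ≤ 142 − 38 = 104.

104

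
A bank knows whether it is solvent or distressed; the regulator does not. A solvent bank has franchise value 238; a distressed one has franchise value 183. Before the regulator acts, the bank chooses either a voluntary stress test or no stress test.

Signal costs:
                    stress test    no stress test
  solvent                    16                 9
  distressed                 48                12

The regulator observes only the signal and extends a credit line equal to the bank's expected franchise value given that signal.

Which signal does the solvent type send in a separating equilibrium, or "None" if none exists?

None

Try solvent → stress test, distressed → no stress test:
  If types separate, stress test earns payment 238 and no stress test earns 183.
  Solvent: stress test gives 238 − 16 = 222; no stress test gives 183 − 9 = 174. No deviation. ✓
  Distressed: no stress test gives 183 − 12 = 171; stress test gives 238 − 48 = 190. Would deviate. ✗
Try solvent → no stress test, distressed → stress test:
  If types separate, no stress test earns payment 238 and stress test earns 183.
  Solvent: no stress test gives 238 − 9 = 229; stress test gives 183 − 16 = 167. No deviation. ✓
  Distressed: stress test gives 183 − 48 = 135; no stress test gives 238 − 12 = 226. Would deviate. ✗
Neither assignment is incentive-compatible.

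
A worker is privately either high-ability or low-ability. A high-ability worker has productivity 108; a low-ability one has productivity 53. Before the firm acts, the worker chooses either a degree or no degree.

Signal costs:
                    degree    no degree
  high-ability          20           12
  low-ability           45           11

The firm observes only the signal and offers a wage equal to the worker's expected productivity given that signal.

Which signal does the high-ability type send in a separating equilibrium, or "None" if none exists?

Try high-ability → degree, low-ability → no degree:
  Under separation the firm infers type exactly: degree → high-ability (pays 108), no degree → low-ability (pays 53).
  High-ability: degree gives 108 − 20 = 88; no degree gives 53 − 12 = 41. No deviation. ✓
  Low-ability: no degree gives 53 − 11 = 42; degree gives 108 − 45 = 63. Would deviate. ✗
Try high-ability → no degree, low-ability → degree:
  Under separation the firm infers type exactly: no degree → high-ability (pays 108), degree → low-ability (pays 53).
  High-ability: no degree gives 108 − 12 = 96; degree gives 53 − 20 = 33. No deviation. ✓
  Low-ability: degree gives 53 − 45 = 8; no degree gives 108 − 11 = 97. Would deviate. ✗
Neither assignment is incentive-compatible.

None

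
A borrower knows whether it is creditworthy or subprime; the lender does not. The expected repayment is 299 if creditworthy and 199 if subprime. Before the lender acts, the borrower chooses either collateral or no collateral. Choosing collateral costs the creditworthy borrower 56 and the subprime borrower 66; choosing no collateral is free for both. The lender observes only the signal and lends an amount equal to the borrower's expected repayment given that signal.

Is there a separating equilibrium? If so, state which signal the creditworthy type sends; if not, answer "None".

None

Try creditworthy → collateral, subprime → no collateral:
  Under separation the lender infers type exactly: collateral → creditworthy (pays 299), no collateral → subprime (pays 199).
  Creditworthy: collateral gives 299 − 56 = 243; no collateral gives 199 − 0 = 199. No deviation. ✓
  Subprime: no collateral gives 199 − 0 = 199; collateral gives 299 − 66 = 233. Would deviate. ✗
Try creditworthy → no collateral, subprime → collateral:
  Under separation the lender infers type exactly: no collateral → creditworthy (pays 299), collateral → subprime (pays 199).
  Creditworthy: no collateral gives 299 − 0 = 299; collateral gives 199 − 56 = 143. No deviation. ✓
  Subprime: collateral gives 199 − 66 = 133; no collateral gives 299 − 0 = 299. Would deviate. ✗
Neither assignment is incentive-compatible.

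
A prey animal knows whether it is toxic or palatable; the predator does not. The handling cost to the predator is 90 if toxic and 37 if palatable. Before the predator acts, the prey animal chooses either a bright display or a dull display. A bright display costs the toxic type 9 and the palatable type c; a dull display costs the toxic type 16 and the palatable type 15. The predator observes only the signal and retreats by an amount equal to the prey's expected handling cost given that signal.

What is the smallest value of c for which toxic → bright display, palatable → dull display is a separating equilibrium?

Under separation: bright display → toxic (pays 90); dull display → palatable (pays 37).
Toxic: 90 − 9 = 81 ≥ 37 − 16 = 21. Holds regardless of c. ✓
Palatable: 37 − 15 ≥ 90 − c, so c ≥ 90 − 22 = 68.

68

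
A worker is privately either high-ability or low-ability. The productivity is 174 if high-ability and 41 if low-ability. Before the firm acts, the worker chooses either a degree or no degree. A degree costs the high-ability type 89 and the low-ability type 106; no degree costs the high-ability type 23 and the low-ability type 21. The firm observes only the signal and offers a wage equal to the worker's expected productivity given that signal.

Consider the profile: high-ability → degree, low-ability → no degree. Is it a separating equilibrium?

If types separate, degree earns payment 174 and no degree earns 41.
High-ability: degree gives 174 − 89 = 85; no degree gives 41 − 23 = 18. No deviation. ✓
Low-ability: no degree gives 41 − 21 = 20; degree gives 174 − 106 = 68. Would deviate. ✗

No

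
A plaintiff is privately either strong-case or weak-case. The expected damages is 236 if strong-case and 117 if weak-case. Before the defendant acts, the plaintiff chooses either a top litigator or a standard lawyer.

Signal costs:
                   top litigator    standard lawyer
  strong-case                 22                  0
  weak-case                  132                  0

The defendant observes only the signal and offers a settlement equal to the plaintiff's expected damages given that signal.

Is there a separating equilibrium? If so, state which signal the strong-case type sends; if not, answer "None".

top litigator

Try strong-case → top litigator, weak-case → standard lawyer:
  If types separate, top litigator earns payment 236 and standard lawyer earns 117.
  Strong-case: top litigator gives 236 − 22 = 214; standard lawyer gives 117 − 0 = 117. No deviation. ✓
  Weak-case: standard lawyer gives 117 − 0 = 117; top litigator gives 236 − 132 = 104. No deviation. ✓
Both hold — the strong-case type sends top litigator.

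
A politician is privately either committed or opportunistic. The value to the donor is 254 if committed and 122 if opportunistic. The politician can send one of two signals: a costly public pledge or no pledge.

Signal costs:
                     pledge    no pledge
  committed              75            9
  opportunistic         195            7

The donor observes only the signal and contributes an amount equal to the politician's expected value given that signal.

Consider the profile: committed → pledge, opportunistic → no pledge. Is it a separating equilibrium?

Yes

Under separation the donor infers type exactly: pledge → committed (pays 254), no pledge → opportunistic (pays 122).
Committed: pledge gives 254 − 75 = 179; no pledge gives 122 − 9 = 113. No deviation. ✓
Opportunistic: no pledge gives 122 − 7 = 115; pledge gives 254 − 195 = 59. No deviation. ✓
Neither type gains from mimicking the other.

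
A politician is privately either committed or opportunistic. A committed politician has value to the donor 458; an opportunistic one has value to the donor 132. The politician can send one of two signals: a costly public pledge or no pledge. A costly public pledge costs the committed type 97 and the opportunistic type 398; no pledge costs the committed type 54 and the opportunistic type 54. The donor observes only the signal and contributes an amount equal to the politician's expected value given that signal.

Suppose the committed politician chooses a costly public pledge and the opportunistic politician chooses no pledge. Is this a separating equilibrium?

If types separate, pledge earns payment 458 and no pledge earns 132.
Committed: pledge gives 458 − 97 = 361; no pledge gives 132 − 54 = 78. No deviation. ✓
Opportunistic: no pledge gives 132 − 54 = 78; pledge gives 458 − 398 = 60. No deviation. ✓
Neither type gains from mimicking the other.

Yes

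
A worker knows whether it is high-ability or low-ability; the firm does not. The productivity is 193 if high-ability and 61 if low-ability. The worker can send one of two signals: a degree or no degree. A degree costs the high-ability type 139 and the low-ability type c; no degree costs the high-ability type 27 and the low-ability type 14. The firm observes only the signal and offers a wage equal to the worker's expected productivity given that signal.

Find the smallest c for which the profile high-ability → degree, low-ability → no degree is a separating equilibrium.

Under separation: degree → high-ability (pays 193); no degree → low-ability (pays 61).
High-ability: 193 − 139 = 54 ≥ 61 − 27 = 34. Holds regardless of c. ✓
Low-ability: 61 − 14 ≥ 193 − c, so c ≥ 193 − 47 = 146.

146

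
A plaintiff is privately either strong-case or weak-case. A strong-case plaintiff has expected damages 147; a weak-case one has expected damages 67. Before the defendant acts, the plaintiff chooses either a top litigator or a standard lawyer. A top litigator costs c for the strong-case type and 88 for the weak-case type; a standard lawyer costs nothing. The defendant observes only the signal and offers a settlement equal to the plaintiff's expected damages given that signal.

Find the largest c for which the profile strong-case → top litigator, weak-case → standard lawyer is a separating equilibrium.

Under separation: top litigator → strong-case (pays 147); standard lawyer → weak-case (pays 67).
Weak-case: 67 − 0 = 67 ≥ 147 − 88 = 59. Holds regardless of c. ✓
Strong-case: 147 − c ≥ 67 − 0, so c ≤ 147 − 67 = 80.

80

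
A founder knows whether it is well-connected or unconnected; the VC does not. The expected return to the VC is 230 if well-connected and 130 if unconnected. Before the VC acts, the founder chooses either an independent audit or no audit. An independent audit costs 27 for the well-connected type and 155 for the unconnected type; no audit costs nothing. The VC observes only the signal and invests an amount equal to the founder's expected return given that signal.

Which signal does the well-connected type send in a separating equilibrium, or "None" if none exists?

audit

Try well-connected → audit, unconnected → no audit:
  If types separate, audit earns payment 230 and no audit earns 130.
  Well-connected: audit gives 230 − 27 = 203; no audit gives 130 − 0 = 130. No deviation. ✓
  Unconnected: no audit gives 130 − 0 = 130; audit gives 230 − 155 = 75. No deviation. ✓
Both hold — the well-connected type sends audit.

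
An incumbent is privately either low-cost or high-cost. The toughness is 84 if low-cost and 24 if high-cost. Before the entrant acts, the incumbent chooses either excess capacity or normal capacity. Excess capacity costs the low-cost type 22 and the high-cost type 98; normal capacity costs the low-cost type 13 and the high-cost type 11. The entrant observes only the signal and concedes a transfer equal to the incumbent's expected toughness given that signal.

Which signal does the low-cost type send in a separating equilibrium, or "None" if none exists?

excess capacity

Try low-cost → excess capacity, high-cost → normal capacity:
  Under separation the entrant infers type exactly: excess capacity → low-cost (pays 84), normal capacity → high-cost (pays 24).
  Low-cost: excess capacity gives 84 − 22 = 62; normal capacity gives 24 − 13 = 11. No deviation. ✓
  High-cost: normal capacity gives 24 − 11 = 13; excess capacity gives 84 − 98 = -14. No deviation. ✓
Both hold — the low-cost type sends excess capacity.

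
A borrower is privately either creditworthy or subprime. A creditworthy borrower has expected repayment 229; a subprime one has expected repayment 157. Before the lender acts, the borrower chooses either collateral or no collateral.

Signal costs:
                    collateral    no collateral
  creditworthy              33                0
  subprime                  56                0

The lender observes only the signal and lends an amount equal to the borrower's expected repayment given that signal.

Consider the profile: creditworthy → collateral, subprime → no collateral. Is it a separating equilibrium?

Under separation the lender infers type exactly: collateral → creditworthy (pays 229), no collateral → subprime (pays 157).
Creditworthy: collateral gives 229 − 33 = 196; no collateral gives 157 − 0 = 157. No deviation. ✓
Subprime: no collateral gives 157 − 0 = 157; collateral gives 229 − 56 = 173. Would deviate. ✗

No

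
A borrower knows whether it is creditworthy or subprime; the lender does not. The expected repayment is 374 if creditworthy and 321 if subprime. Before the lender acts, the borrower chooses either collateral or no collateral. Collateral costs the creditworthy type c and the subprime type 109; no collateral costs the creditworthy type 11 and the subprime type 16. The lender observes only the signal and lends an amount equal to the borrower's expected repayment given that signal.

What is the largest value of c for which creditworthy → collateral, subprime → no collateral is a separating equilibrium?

64

Under separation: collateral → creditworthy (pays 374); no collateral → subprime (pays 321).
Subprime: 321 − 16 = 305 ≥ 374 − 109 = 265. Holds regardless of c. ✓
Creditworthy: 374 − c ≥ 321 − 11, so c ≤ 374 − 310 = 64.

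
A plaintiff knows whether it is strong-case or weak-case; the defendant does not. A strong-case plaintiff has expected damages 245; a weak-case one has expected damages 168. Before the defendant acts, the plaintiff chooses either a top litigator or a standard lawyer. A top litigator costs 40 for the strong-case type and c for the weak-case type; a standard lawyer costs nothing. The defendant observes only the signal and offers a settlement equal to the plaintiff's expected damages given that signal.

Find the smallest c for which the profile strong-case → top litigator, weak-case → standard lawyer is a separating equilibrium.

77

Under separation: top litigator → strong-case (pays 245); standard lawyer → weak-case (pays 168).
Strong-case: 245 − 40 = 205 ≥ 168 − 0 = 168. Holds regardless of c. ✓
Weak-case: 168 − 0 ≥ 245 − c, so c ≥ 245 − 168 = 77.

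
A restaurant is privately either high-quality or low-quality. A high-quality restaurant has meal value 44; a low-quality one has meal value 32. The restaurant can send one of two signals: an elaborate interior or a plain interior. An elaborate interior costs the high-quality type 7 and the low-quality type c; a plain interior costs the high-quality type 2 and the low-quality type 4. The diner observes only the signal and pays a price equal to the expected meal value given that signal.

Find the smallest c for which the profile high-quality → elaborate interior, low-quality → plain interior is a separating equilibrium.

Under separation: elaborate interior → high-quality (pays 44); plain interior → low-quality (pays 32).
High-quality: 44 − 7 = 37 ≥ 32 − 2 = 30. Holds regardless of c. ✓
Low-quality: 32 − 4 ≥ 44 − c, so c ≥ 44 − 28 = 16.

16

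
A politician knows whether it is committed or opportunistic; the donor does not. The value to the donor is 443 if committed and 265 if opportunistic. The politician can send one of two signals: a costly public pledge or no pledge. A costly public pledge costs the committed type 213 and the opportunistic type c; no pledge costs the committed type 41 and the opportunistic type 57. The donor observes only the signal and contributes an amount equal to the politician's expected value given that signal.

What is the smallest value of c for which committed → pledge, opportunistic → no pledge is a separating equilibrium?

235

Under separation: pledge → committed (pays 443); no pledge → opportunistic (pays 265).
Committed: 443 − 213 = 230 ≥ 265 − 41 = 224. Holds regardless of c. ✓
Opportunistic: 265 − 57 ≥ 443 − c, so c ≥ 443 − 208 = 235.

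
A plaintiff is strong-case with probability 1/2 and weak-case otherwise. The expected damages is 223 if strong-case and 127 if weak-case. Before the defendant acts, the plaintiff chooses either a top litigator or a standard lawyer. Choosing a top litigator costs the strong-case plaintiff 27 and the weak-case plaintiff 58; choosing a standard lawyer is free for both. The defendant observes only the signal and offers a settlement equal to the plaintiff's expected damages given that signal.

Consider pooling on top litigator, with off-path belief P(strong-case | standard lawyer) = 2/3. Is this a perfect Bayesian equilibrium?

No

At the pooled signal (top litigator) the defendant holds the prior 1/2 and pays 1/2·223 + 1/2·127 = 175. Off-path (standard lawyer) belief 2/3 gives 2/3·223 + 1/3·127 = 191.
Strong-case: top litigator gives 175 − 27 = 148; standard lawyer gives 191 − 0 = 191. Deviates. ✗
Weak-case: top litigator gives 175 − 58 = 117; standard lawyer gives 191 − 0 = 191. Deviates. ✗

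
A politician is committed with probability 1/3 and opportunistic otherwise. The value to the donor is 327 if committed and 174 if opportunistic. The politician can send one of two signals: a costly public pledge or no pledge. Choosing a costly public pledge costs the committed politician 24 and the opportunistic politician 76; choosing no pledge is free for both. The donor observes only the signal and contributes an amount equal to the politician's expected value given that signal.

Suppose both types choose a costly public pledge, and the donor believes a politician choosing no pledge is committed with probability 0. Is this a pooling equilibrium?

At the pooled signal (pledge) the donor holds the prior 1/3 and pays 1/3·327 + 2/3·174 = 225. Off-path (no pledge) belief 0 gives 0·327 + 1·174 = 174.
Committed: pledge gives 225 − 24 = 201; no pledge gives 174 − 0 = 174. Stays. ✓
Opportunistic: pledge gives 225 − 76 = 149; no pledge gives 174 − 0 = 174. Deviates. ✗

No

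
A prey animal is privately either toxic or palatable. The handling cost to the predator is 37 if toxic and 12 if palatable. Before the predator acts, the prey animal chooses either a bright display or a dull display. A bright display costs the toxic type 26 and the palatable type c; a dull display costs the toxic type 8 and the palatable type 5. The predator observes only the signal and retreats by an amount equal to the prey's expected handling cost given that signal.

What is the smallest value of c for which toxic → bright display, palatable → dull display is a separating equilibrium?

Under separation: bright display → toxic (pays 37); dull display → palatable (pays 12).
Toxic: 37 − 26 = 11 ≥ 12 − 8 = 4. Holds regardless of c. ✓
Palatable: 12 − 5 ≥ 37 − c, so c ≥ 37 − 7 = 30.

30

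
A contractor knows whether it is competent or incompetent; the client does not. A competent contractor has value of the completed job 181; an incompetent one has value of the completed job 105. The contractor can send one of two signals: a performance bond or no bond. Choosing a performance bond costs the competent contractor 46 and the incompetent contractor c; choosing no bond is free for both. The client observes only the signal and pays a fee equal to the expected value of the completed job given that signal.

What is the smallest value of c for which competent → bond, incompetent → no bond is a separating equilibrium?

76

Under separation: bond → competent (pays 181); no bond → incompetent (pays 105).
Competent: 181 − 46 = 135 ≥ 105 − 0 = 105. Holds regardless of c. ✓
Incompetent: 105 − 0 ≥ 181 − c, so c ≥ 181 − 105 = 76.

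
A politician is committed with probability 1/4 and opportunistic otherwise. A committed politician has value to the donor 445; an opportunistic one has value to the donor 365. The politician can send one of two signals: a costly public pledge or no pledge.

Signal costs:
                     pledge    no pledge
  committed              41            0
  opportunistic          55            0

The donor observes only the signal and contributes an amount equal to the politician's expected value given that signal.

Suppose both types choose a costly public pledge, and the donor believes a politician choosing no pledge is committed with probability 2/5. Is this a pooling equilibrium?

On the equilibrium path (pledge) the donor holds the prior 1/4 and pays 1/4·445 + 3/4·365 = 385. Off-path (no pledge) belief 2/5 gives 2/5·445 + 3/5·365 = 397.
Committed: pledge gives 385 − 41 = 344; no pledge gives 397 − 0 = 397. Deviates. ✗
Opportunistic: pledge gives 385 − 55 = 330; no pledge gives 397 − 0 = 397. Deviates. ✗

No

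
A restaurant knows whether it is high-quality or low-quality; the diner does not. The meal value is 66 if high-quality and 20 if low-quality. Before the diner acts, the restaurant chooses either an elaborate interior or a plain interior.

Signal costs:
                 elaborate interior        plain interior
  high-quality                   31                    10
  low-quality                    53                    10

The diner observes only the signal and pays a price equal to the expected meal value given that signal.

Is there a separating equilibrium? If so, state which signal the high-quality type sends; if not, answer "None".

Try high-quality → elaborate interior, low-quality → plain interior:
  If types separate, elaborate interior earns payment 66 and plain interior earns 20.
  High-quality: elaborate interior gives 66 − 31 = 35; plain interior gives 20 − 10 = 10. No deviation. ✓
  Low-quality: plain interior gives 20 − 10 = 10; elaborate interior gives 66 − 53 = 13. Would deviate. ✗
Try high-quality → plain interior, low-quality → elaborate interior:
  If types separate, plain interior earns payment 66 and elaborate interior earns 20.
  High-quality: plain interior gives 66 − 10 = 56; elaborate interior gives 20 − 31 = -11. No deviation. ✓
  Low-quality: elaborate interior gives 20 − 53 = -33; plain interior gives 66 − 10 = 56. Would deviate. ✗
Neither assignment is incentive-compatible.

None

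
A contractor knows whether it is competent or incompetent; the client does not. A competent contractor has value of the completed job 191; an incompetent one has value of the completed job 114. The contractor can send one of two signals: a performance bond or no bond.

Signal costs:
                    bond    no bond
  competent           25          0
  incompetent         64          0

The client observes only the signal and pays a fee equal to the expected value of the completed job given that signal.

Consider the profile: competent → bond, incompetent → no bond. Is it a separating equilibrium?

If types separate, bond earns payment 191 and no bond earns 114.
Competent: bond gives 191 − 25 = 166; no bond gives 114 − 0 = 114. No deviation. ✓
Incompetent: no bond gives 114 − 0 = 114; bond gives 191 − 64 = 127. Would deviate. ✗

No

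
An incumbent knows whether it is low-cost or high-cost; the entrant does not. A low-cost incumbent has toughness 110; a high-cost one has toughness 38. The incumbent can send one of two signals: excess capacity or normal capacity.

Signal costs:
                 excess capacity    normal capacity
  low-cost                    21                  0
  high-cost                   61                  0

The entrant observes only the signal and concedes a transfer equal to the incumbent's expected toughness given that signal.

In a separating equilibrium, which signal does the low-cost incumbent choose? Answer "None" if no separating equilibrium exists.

None

Try low-cost → excess capacity, high-cost → normal capacity:
  Under separation the entrant infers type exactly: excess capacity → low-cost (pays 110), normal capacity → high-cost (pays 38).
  Low-cost: excess capacity gives 110 − 21 = 89; normal capacity gives 38 − 0 = 38. No deviation. ✓
  High-cost: normal capacity gives 38 − 0 = 38; excess capacity gives 110 − 61 = 49. Would deviate. ✗
Try low-cost → normal capacity, high-cost → excess capacity:
  Under separation the entrant infers type exactly: normal capacity → low-cost (pays 110), excess capacity → high-cost (pays 38).
  Low-cost: normal capacity gives 110 − 0 = 110; excess capacity gives 38 − 21 = 17. No deviation. ✓
  High-cost: excess capacity gives 38 − 61 = -23; normal capacity gives 110 − 0 = 110. Would deviate. ✗
Neither assignment is incentive-compatible.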